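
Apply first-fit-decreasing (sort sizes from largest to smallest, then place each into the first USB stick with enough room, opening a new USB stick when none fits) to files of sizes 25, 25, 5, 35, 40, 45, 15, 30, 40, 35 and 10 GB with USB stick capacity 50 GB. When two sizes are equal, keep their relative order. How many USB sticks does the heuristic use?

7

Sorted descending: 45, 40, 40, 35, 35, 30, 25, 25, 15, 10, 5.
  45 → USB stick 1 (new)  [load 45/50]
  40 → USB stick 2 (new)  [load 40/50]
  40 → USB stick 3 (new)  [load 40/50]
  35 → USB stick 4 (new)  [load 35/50]
  35 → USB stick 5 (new)  [load 35/50]
  30 → USB stick 6 (new)  [load 30/50]
  25 → USB stick 7 (new)  [load 25/50]
  25 → USB stick 7  [load 50/50]
  15 → USB stick 4  [load 50/50]
  10 → USB stick 2  [load 50/50]
  5 → USB stick 1  [load 50/50]
7 USB sticks opened.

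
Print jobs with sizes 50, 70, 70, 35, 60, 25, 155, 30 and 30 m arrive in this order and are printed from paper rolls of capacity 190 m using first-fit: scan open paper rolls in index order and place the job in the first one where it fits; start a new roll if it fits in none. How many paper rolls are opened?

  50 → roll 1 (new)  [load 50/190]
  70 → roll 1  [load 120/190]
  70 → roll 1  [load 190/190]
  35 → roll 2 (new)  [load 35/190]
  60 → roll 2  [load 95/190]
  25 → roll 2  [load 120/190]
  155 → roll 3 (new)  [load 155/190]
  30 → roll 2  [load 150/190]
  30 → roll 2  [load 180/190]
3 paper rolls opened.

3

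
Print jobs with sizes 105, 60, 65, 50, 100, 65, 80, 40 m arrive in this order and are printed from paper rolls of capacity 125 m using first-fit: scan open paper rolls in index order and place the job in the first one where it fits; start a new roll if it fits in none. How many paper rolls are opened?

  105 → roll 1 (new)  [load 105/125]
  60 → roll 2 (new)  [load 60/125]
  65 → roll 2  [load 125/125]
  50 → roll 3 (new)  [load 50/125]
  100 → roll 4 (new)  [load 100/125]
  65 → roll 3  [load 115/125]
  80 → roll 5 (new)  [load 80/125]
  40 → roll 5  [load 120/125]
5 paper rolls opened.

5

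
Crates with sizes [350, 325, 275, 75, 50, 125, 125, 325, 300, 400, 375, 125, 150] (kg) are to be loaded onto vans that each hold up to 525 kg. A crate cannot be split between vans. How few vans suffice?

7

Total = 400 + 375 + 350 + 325 + 325 + 300 + 275 + 150 + 125 + 125 + 125 + 75 + 50 = 3000 kg.
Lower bound: ⌈3000/525⌉ = 6 vans.
Also, 7 crates each exceed 525/2 kg, and no two of those can share a van, so at least 7 vans are needed.
A packing using 7 vans:
  van 1: 400 + 125 = 525
  van 2: 375 + 150 = 525
  van 3: 350 + 125 + 50 = 525
  van 4: 325 + 125 + 75 = 525
  van 5: 325 = 325
  van 6: 300 = 300
  van 7: 275 = 275
This matches the lower bound, so 7 is optimal.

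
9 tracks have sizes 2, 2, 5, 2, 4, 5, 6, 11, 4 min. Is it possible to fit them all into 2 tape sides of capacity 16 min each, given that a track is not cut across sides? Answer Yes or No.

Total = 41 min; ⌈41/16⌉ = 3.
At least 3 tape sides are required, but only 2 are allowed.

No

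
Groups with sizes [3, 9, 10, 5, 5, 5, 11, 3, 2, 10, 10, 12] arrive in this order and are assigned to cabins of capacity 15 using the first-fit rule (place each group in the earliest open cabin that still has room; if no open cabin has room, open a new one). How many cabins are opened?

7

  3 → cabin 1 (new)  [load 3/15]
  9 → cabin 1  [load 12/15]
  10 → cabin 2 (new)  [load 10/15]
  5 → cabin 2  [load 15/15]
  5 → cabin 3 (new)  [load 5/15]
  5 → cabin 3  [load 10/15]
  11 → cabin 4 (new)  [load 11/15]
  3 → cabin 1  [load 15/15]
  2 → cabin 3  [load 12/15]
  10 → cabin 5 (new)  [load 10/15]
  10 → cabin 6 (new)  [load 10/15]
  12 → cabin 7 (new)  [load 12/15]
7 cabins opened.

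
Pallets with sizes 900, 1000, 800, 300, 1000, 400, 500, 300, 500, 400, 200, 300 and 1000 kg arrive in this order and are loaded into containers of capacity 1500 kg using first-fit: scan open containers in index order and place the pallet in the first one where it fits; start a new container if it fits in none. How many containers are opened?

  900 → container 1 (new)  [load 900/1500]
  1000 → container 2 (new)  [load 1000/1500]
  800 → container 3 (new)  [load 800/1500]
  300 → container 1  [load 1200/1500]
  1000 → container 4 (new)  [load 1000/1500]
  400 → container 2  [load 1400/1500]
  500 → container 3  [load 1300/1500]
  300 → container 1  [load 1500/1500]
  500 → container 4  [load 1500/1500]
  400 → container 5 (new)  [load 400/1500]
  200 → container 3  [load 1500/1500]
  300 → container 5  [load 700/1500]
  1000 → container 6 (new)  [load 1000/1500]
6 containers opened.

6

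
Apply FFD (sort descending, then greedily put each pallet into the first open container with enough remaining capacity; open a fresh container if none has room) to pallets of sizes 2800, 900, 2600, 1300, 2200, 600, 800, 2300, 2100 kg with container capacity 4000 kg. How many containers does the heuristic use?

5

Sorted descending: 2800, 2600, 2300, 2200, 2100, 1300, 900, 800, 600.
  2800 → container 1 (new)  [load 2800/4000]
  2600 → container 2 (new)  [load 2600/4000]
  2300 → container 3 (new)  [load 2300/4000]
  2200 → container 4 (new)  [load 2200/4000]
  2100 → container 5 (new)  [load 2100/4000]
  1300 → container 2  [load 3900/4000]
  900 → container 1  [load 3700/4000]
  800 → container 3  [load 3100/4000]
  600 → container 3  [load 3700/4000]
5 containers opened.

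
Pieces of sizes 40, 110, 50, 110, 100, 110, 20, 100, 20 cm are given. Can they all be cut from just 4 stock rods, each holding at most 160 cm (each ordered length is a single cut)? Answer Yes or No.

Total = 660 cm; ⌈660/160⌉ = 5.
At least 5 stock rods are required, but only 4 are allowed.

No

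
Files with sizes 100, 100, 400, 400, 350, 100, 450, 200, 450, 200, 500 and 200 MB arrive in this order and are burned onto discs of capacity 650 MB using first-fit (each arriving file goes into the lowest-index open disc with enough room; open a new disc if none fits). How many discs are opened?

  100 → disc 1 (new)  [load 100/650]
  100 → disc 1  [load 200/650]
  400 → disc 1  [load 600/650]
  400 → disc 2 (new)  [load 400/650]
  350 → disc 3 (new)  [load 350/650]
  100 → disc 2  [load 500/650]
  450 → disc 4 (new)  [load 450/650]
  200 → disc 3  [load 550/650]
  450 → disc 5 (new)  [load 450/650]
  200 → disc 4  [load 650/650]
  500 → disc 6 (new)  [load 500/650]
  200 → disc 5  [load 650/650]
6 discs opened.

6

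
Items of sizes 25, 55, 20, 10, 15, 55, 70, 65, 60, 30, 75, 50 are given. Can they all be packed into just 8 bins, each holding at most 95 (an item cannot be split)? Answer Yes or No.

Yes

A valid assignment using 7 bins:
  bin 1: 75 + 20 = 95
  bin 2: 70 + 25 = 95
  bin 3: 65 + 30 = 95
  bin 4: 60 + 15 + 10 = 85
  bin 5: 55 = 55
  bin 6: 55 = 55
  bin 7: 50 = 50
That uses only 7 ≤ 8, so 8 bins are enough.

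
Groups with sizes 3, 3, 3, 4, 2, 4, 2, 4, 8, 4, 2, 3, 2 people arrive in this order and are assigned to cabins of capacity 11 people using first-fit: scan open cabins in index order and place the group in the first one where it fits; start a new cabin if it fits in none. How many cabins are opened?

  3 → cabin 1 (new)  [load 3/11]
  3 → cabin 1  [load 6/11]
  3 → cabin 1  [load 9/11]
  4 → cabin 2 (new)  [load 4/11]
  2 → cabin 1  [load 11/11]
  4 → cabin 2  [load 8/11]
  2 → cabin 2  [load 10/11]
  4 → cabin 3 (new)  [load 4/11]
  8 → cabin 4 (new)  [load 8/11]
  4 → cabin 3  [load 8/11]
  2 → cabin 3  [load 10/11]
  3 → cabin 4  [load 11/11]
  2 → cabin 5 (new)  [load 2/11]
5 cabins opened.

5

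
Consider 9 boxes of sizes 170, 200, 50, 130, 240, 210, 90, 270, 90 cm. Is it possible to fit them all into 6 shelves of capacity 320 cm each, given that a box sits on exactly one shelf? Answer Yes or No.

Yes

A valid assignment using 5 shelves:
  shelf 1: 270 + 50 = 320
  shelf 2: 240 = 240
  shelf 3: 210 + 90 = 300
  shelf 4: 200 + 90 = 290
  shelf 5: 170 + 130 = 300
That uses only 5 ≤ 6, so 6 shelves are enough.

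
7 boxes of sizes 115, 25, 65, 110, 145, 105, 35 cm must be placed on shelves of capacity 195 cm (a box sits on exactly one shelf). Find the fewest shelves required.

4

Total = 145 + 115 + 110 + 105 + 65 + 35 + 25 = 600 cm.
Lower bound: ⌈600/195⌉ = 4 shelves.
A packing using 4 shelves:
  shelf 1: 145 + 35 = 180
  shelf 2: 115 + 65 = 180
  shelf 3: 110 + 25 = 135
  shelf 4: 105 = 105
This matches the lower bound, so 4 is optimal.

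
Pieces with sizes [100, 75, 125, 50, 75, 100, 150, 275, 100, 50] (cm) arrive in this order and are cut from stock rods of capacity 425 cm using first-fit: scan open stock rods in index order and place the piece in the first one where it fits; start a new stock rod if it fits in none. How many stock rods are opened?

3

  100 → stock rod 1 (new)  [load 100/425]
  75 → stock rod 1  [load 175/425]
  125 → stock rod 1  [load 300/425]
  50 → stock rod 1  [load 350/425]
  75 → stock rod 1  [load 425/425]
  100 → stock rod 2 (new)  [load 100/425]
  150 → stock rod 2  [load 250/425]
  275 → stock rod 3 (new)  [load 275/425]
  100 → stock rod 2  [load 350/425]
  50 → stock rod 2  [load 400/425]
3 stock rods opened.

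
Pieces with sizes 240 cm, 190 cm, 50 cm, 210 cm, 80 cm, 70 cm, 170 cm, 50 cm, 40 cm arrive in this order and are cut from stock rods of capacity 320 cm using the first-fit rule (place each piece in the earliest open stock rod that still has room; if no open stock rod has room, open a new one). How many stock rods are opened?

  240 → stock rod 1 (new)  [load 240/320]
  190 → stock rod 2 (new)  [load 190/320]
  50 → stock rod 1  [load 290/320]
  210 → stock rod 3 (new)  [load 210/320]
  80 → stock rod 2  [load 270/320]
  70 → stock rod 3  [load 280/320]
  170 → stock rod 4 (new)  [load 170/320]
  50 → stock rod 2  [load 320/320]
  40 → stock rod 3  [load 320/320]
4 stock rods opened.

4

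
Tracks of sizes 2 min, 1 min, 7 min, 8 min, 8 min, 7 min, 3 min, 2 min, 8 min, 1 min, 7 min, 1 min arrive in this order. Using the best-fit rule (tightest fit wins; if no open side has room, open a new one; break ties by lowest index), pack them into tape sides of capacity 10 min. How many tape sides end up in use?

6

  2 → side 1 (new)  [load 2/10]
  1 → side 1  [load 3/10]
  7 → side 1  [load 10/10]
  8 → side 2 (new)  [load 8/10]
  8 → side 3 (new)  [load 8/10]
  7 → side 4 (new)  [load 7/10]
  3 → side 4  [load 10/10]
  2 → side 2  [load 10/10]
  8 → side 5 (new)  [load 8/10]
  1 → side 3  [load 9/10]
  7 → side 6 (new)  [load 7/10]
  1 → side 3  [load 10/10]
6 tape sides opened.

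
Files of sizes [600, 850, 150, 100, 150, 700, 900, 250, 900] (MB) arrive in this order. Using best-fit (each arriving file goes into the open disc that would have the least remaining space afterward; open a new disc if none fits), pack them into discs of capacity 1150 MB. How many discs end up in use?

5

  600 → disc 1 (new)  [load 600/1150]
  850 → disc 2 (new)  [load 850/1150]
  150 → disc 2  [load 1000/1150]
  100 → disc 2  [load 1100/1150]
  150 → disc 1  [load 750/1150]
  700 → disc 3 (new)  [load 700/1150]
  900 → disc 4 (new)  [load 900/1150]
  250 → disc 4  [load 1150/1150]
  900 → disc 5 (new)  [load 900/1150]
5 discs opened.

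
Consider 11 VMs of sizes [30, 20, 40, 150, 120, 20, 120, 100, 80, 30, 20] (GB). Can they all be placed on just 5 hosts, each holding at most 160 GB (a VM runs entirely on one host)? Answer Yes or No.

A valid assignment using 5 hosts:
  host 1: 150 = 150
  host 2: 120 + 40 = 160
  host 3: 120 + 30 = 150
  host 4: 100 + 30 + 20 = 150
  host 5: 80 + 20 + 20 = 120
Every load is within 160 GB, so 5 hosts suffice.

Yes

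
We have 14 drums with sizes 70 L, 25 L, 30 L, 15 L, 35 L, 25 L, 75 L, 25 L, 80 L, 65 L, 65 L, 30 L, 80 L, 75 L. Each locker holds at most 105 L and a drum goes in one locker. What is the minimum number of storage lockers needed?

Total = 80 + 80 + 75 + 75 + 70 + 65 + 65 + 35 + 30 + 30 + 25 + 25 + 25 + 15 = 695 L.
Lower bound: ⌈695/105⌉ = 7 storage lockers.
A packing using 7 storage lockers:
  locker 1: 80 + 25 = 105
  locker 2: 80 + 25 = 105
  locker 3: 75 + 30 = 105
  locker 4: 75 + 30 = 105
  locker 5: 70 + 35 = 105
  locker 6: 65 + 25 + 15 = 105
  locker 7: 65 = 65
This matches the lower bound, so 7 is optimal.

7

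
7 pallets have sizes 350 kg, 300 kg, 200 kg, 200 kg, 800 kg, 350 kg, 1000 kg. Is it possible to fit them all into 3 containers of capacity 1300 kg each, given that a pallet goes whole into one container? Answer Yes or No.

Yes

A valid assignment using 3 containers:
  container 1: 1000 + 300 = 1300
  container 2: 800 + 350 = 1150
  container 3: 350 + 200 + 200 = 750
Every load is within 1300 kg, so 3 containers suffice.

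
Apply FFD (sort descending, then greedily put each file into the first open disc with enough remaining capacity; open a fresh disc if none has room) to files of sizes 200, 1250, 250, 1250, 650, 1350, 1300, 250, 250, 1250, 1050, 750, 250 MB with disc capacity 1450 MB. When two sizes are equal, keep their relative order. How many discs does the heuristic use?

Sorted descending: 1350, 1300, 1250, 1250, 1250, 1050, 750, 650, 250, 250, 250, 250, 200.
  1350 → disc 1 (new)  [load 1350/1450]
  1300 → disc 2 (new)  [load 1300/1450]
  1250 → disc 3 (new)  [load 1250/1450]
  1250 → disc 4 (new)  [load 1250/1450]
  1250 → disc 5 (new)  [load 1250/1450]
  1050 → disc 6 (new)  [load 1050/1450]
  750 → disc 7 (new)  [load 750/1450]
  650 → disc 7  [load 1400/1450]
  250 → disc 6  [load 1300/1450]
  250 → disc 8 (new)  [load 250/1450]
  250 → disc 8  [load 500/1450]
  250 → disc 8  [load 750/1450]
  200 → disc 3  [load 1450/1450]
8 discs opened.

8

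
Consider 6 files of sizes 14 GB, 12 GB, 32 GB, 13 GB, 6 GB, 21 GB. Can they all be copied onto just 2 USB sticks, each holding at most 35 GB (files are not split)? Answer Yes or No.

No

Total = 98 GB; ⌈98/35⌉ = 3.
At least 3 USB sticks are required, but only 2 are allowed.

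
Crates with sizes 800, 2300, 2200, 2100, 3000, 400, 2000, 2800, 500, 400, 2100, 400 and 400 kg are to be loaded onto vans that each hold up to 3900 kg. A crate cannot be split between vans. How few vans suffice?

Total = 3000 + 2800 + 2300 + 2200 + 2100 + 2100 + 2000 + 800 + 500 + 400 + 400 + 400 + 400 = 19400 kg.
Lower bound: ⌈19400/3900⌉ = 5 vans.
Also, 7 crates each exceed 1950 kg, and no two of those can share a van, so at least 7 vans are needed.
A packing using 7 vans:
  van 1: 3000 + 800 = 3800
  van 2: 2800 + 500 + 400 = 3700
  van 3: 2300 + 400 + 400 + 400 = 3500
  van 4: 2200 = 2200
  van 5: 2100 = 2100
  van 6: 2100 = 2100
  van 7: 2000 = 2000
This matches the lower bound, so 7 is optimal.

7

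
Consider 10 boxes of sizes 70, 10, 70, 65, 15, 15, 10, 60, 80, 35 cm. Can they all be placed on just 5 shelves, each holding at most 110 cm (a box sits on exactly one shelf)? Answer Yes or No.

Yes

A valid assignment using 5 shelves:
  shelf 1: 80 + 15 + 15 = 110
  shelf 2: 70 + 35 = 105
  shelf 3: 70 + 10 + 10 = 90
  shelf 4: 65 = 65
  shelf 5: 60 = 60
Every load is within 110 cm, so 5 shelves suffice.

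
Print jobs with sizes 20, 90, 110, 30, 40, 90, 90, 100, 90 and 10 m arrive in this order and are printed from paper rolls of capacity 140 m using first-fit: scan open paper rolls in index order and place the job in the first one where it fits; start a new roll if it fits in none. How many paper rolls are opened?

  20 → roll 1 (new)  [load 20/140]
  90 → roll 1  [load 110/140]
  110 → roll 2 (new)  [load 110/140]
  30 → roll 1  [load 140/140]
  40 → roll 3 (new)  [load 40/140]
  90 → roll 3  [load 130/140]
  90 → roll 4 (new)  [load 90/140]
  100 → roll 5 (new)  [load 100/140]
  90 → roll 6 (new)  [load 90/140]
  10 → roll 2  [load 120/140]
6 paper rolls opened.

6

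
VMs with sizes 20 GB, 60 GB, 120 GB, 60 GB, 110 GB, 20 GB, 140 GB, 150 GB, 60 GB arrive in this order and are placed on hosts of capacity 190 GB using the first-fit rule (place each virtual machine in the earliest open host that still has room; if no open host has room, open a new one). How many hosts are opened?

5

  20 → host 1 (new)  [load 20/190]
  60 → host 1  [load 80/190]
  120 → host 2 (new)  [load 120/190]
  60 → host 1  [load 140/190]
  110 → host 3 (new)  [load 110/190]
  20 → host 1  [load 160/190]
  140 → host 4 (new)  [load 140/190]
  150 → host 5 (new)  [load 150/190]
  60 → host 2  [load 180/190]
5 hosts opened.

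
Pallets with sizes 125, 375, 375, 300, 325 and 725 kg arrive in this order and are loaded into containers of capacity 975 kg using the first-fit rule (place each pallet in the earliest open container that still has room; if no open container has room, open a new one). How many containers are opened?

  125 → container 1 (new)  [load 125/975]
  375 → container 1  [load 500/975]
  375 → container 1  [load 875/975]
  300 → container 2 (new)  [load 300/975]
  325 → container 2  [load 625/975]
  725 → container 3 (new)  [load 725/975]
3 containers opened.

3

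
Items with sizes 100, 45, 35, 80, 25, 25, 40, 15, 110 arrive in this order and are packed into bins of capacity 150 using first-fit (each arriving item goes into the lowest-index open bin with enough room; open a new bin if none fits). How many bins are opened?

  100 → bin 1 (new)  [load 100/150]
  45 → bin 1  [load 145/150]
  35 → bin 2 (new)  [load 35/150]
  80 → bin 2  [load 115/150]
  25 → bin 2  [load 140/150]
  25 → bin 3 (new)  [load 25/150]
  40 → bin 3  [load 65/150]
  15 → bin 3  [load 80/150]
  110 → bin 4 (new)  [load 110/150]
4 bins opened.

4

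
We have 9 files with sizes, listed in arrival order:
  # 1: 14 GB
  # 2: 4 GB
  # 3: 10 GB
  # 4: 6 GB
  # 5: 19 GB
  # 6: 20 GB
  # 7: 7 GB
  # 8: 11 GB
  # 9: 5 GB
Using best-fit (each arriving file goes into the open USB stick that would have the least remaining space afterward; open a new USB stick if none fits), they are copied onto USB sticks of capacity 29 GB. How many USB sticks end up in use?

  14 → USB stick 1 (new)  [load 14/29]
  4 → USB stick 1  [load 18/29]
  10 → USB stick 1  [load 28/29]
  6 → USB stick 2 (new)  [load 6/29]
  19 → USB stick 2  [load 25/29]
  20 → USB stick 3 (new)  [load 20/29]
  7 → USB stick 3  [load 27/29]
  11 → USB stick 4 (new)  [load 11/29]
  5 → USB stick 4  [load 16/29]
4 USB sticks opened.

4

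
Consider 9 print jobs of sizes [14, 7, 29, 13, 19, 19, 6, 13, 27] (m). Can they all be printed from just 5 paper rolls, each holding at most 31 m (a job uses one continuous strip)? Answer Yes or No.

No

Total = 147 m; ⌈147/31⌉ = 5.
The bound of 5 does not rule out 5, but exhaustive search shows no assignment into 5 paper rolls of capacity 31 m exists — the minimum is 6.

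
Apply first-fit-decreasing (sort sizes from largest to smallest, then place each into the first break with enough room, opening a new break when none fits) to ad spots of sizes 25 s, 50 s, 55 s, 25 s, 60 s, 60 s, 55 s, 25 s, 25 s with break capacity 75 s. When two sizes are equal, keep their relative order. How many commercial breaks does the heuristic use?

6

Sorted descending: 60, 60, 55, 55, 50, 25, 25, 25, 25.
  60 → break 1 (new)  [load 60/75]
  60 → break 2 (new)  [load 60/75]
  55 → break 3 (new)  [load 55/75]
  55 → break 4 (new)  [load 55/75]
  50 → break 5 (new)  [load 50/75]
  25 → break 5  [load 75/75]
  25 → break 6 (new)  [load 25/75]
  25 → break 6  [load 50/75]
  25 → break 6  [load 75/75]
6 commercial breaks opened.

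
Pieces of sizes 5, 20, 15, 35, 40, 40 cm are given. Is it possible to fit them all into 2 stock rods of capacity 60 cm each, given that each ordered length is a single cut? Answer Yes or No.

Total = 155 cm; ⌈155/60⌉ = 3.
At least 3 stock rods are required, but only 2 are allowed.

No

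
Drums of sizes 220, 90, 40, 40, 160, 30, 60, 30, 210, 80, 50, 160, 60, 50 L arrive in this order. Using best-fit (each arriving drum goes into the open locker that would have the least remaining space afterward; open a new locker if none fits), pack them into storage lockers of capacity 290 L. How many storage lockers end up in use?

  220 → locker 1 (new)  [load 220/290]
  90 → locker 2 (new)  [load 90/290]
  40 → locker 1  [load 260/290]
  40 → locker 2  [load 130/290]
  160 → locker 2  [load 290/290]
  30 → locker 1  [load 290/290]
  60 → locker 3 (new)  [load 60/290]
  30 → locker 3  [load 90/290]
  210 → locker 4 (new)  [load 210/290]
  80 → locker 4  [load 290/290]
  50 → locker 3  [load 140/290]
  160 → locker 5 (new)  [load 160/290]
  60 → locker 5  [load 220/290]
  50 → locker 5  [load 270/290]
5 storage lockers opened.

5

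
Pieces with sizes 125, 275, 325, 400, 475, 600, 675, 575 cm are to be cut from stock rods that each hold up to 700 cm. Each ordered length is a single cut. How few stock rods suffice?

Total = 675 + 600 + 575 + 475 + 400 + 325 + 275 + 125 = 3450 cm.
Lower bound: ⌈3450/700⌉ = 5 stock rods.
A packing using 6 stock rods:
  stock rod 1: 675 = 675
  stock rod 2: 600 = 600
  stock rod 3: 575 + 125 = 700
  stock rod 4: 475 = 475
  stock rod 5: 400 + 275 = 675
  stock rod 6: 325 = 325
No arrangement into 5 stock rods stays within capacity, so 6 is optimal.

6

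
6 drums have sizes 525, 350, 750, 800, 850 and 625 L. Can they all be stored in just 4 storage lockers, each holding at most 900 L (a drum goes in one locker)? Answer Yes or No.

No

Total = 3900 L; ⌈3900/900⌉ = 5.
At least 5 storage lockers are required, but only 4 are allowed.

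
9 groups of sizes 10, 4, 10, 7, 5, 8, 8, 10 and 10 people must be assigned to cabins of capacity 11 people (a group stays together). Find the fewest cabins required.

8

Total = 10 + 10 + 10 + 10 + 8 + 8 + 7 + 5 + 4 = 72 people.
Lower bound: ⌈72/11⌉ = 7 cabins.
A packing using 8 cabins:
  cabin 1: 10 = 10
  cabin 2: 10 = 10
  cabin 3: 10 = 10
  cabin 4: 10 = 10
  cabin 5: 8 = 8
  cabin 6: 8 = 8
  cabin 7: 7 + 4 = 11
  cabin 8: 5 = 5
No arrangement into 7 cabins stays within capacity, so 8 is optimal.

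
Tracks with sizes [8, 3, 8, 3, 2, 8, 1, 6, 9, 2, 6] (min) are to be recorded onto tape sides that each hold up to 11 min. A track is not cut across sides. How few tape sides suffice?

Total = 9 + 8 + 8 + 8 + 6 + 6 + 3 + 3 + 2 + 2 + 1 = 56 min.
Lower bound: ⌈56/11⌉ = 6 tape sides.
A packing using 6 tape sides:
  side 1: 9 + 2 = 11
  side 2: 8 + 3 = 11
  side 3: 8 + 3 = 11
  side 4: 8 + 2 + 1 = 11
  side 5: 6 = 6
  side 6: 6 = 6
This matches the lower bound, so 6 is optimal.

6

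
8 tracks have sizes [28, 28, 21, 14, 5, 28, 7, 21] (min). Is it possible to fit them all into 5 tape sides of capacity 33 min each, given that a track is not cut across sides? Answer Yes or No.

Total = 152 min; ⌈152/33⌉ = 5.
The bound of 5 does not rule out 5, but exhaustive search shows no assignment into 5 tape sides of capacity 33 min exists — the minimum is 6.

No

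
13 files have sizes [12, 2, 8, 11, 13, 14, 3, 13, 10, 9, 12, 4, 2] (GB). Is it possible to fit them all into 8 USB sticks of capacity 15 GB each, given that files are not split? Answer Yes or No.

No

Total = 113 GB; ⌈113/15⌉ = 8.
9 files each exceed half the capacity and cannot share a USB stick, forcing at least 9 USB sticks.
At least 9 USB sticks are required, but only 8 are allowed.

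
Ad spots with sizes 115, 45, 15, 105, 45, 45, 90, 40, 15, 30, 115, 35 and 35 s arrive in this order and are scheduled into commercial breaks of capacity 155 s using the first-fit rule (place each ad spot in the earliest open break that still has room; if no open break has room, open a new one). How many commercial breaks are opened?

  115 → break 1 (new)  [load 115/155]
  45 → break 2 (new)  [load 45/155]
  15 → break 1  [load 130/155]
  105 → break 2  [load 150/155]
  45 → break 3 (new)  [load 45/155]
  45 → break 3  [load 90/155]
  90 → break 4 (new)  [load 90/155]
  40 → break 3  [load 130/155]
  15 → break 1  [load 145/155]
  30 → break 4  [load 120/155]
  115 → break 5 (new)  [load 115/155]
  35 → break 4  [load 155/155]
  35 → break 5  [load 150/155]
5 commercial breaks opened.

5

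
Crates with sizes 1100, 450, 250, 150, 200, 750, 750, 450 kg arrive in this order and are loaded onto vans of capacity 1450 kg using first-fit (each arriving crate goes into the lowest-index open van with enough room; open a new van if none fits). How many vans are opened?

4

  1100 → van 1 (new)  [load 1100/1450]
  450 → van 2 (new)  [load 450/1450]
  250 → van 1  [load 1350/1450]
  150 → van 2  [load 600/1450]
  200 → van 2  [load 800/1450]
  750 → van 3 (new)  [load 750/1450]
  750 → van 4 (new)  [load 750/1450]
  450 → van 2  [load 1250/1450]
4 vans opened.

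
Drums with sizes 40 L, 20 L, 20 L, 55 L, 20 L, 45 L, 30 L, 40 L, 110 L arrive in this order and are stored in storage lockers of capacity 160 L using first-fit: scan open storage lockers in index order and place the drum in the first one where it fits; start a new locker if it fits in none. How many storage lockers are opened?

  40 → locker 1 (new)  [load 40/160]
  20 → locker 1  [load 60/160]
  20 → locker 1  [load 80/160]
  55 → locker 1  [load 135/160]
  20 → locker 1  [load 155/160]
  45 → locker 2 (new)  [load 45/160]
  30 → locker 2  [load 75/160]
  40 → locker 2  [load 115/160]
  110 → locker 3 (new)  [load 110/160]
3 storage lockers opened.

3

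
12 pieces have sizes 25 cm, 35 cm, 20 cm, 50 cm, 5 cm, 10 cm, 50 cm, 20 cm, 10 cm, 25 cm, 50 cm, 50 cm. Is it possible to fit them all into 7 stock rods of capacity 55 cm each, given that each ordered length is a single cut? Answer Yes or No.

Yes

A valid assignment using 7 stock rods:
  stock rod 1: 50 + 5 = 55
  stock rod 2: 50 = 50
  stock rod 3: 50 = 50
  stock rod 4: 50 = 50
  stock rod 5: 35 + 20 = 55
  stock rod 6: 25 + 25 = 50
  stock rod 7: 20 + 10 + 10 = 40
Every load is within 55 cm, so 7 stock rods suffice.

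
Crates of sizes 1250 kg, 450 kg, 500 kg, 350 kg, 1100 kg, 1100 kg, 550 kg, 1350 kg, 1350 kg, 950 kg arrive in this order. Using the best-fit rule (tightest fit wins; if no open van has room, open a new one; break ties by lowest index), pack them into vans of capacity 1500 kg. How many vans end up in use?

  1250 → van 1 (new)  [load 1250/1500]
  450 → van 2 (new)  [load 450/1500]
  500 → van 2  [load 950/1500]
  350 → van 2  [load 1300/1500]
  1100 → van 3 (new)  [load 1100/1500]
  1100 → van 4 (new)  [load 1100/1500]
  550 → van 5 (new)  [load 550/1500]
  1350 → van 6 (new)  [load 1350/1500]
  1350 → van 7 (new)  [load 1350/1500]
  950 → van 5  [load 1500/1500]
7 vans opened.

7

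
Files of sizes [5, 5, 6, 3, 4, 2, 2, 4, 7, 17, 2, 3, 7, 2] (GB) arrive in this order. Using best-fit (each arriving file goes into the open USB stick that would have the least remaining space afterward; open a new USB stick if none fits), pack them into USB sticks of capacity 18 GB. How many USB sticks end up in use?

4

  5 → USB stick 1 (new)  [load 5/18]
  5 → USB stick 1  [load 10/18]
  6 → USB stick 1  [load 16/18]
  3 → USB stick 2 (new)  [load 3/18]
  4 → USB stick 2  [load 7/18]
  2 → USB stick 1  [load 18/18]
  2 → USB stick 2  [load 9/18]
  4 → USB stick 2  [load 13/18]
  7 → USB stick 3 (new)  [load 7/18]
  17 → USB stick 4 (new)  [load 17/18]
  2 → USB stick 2  [load 15/18]
  3 → USB stick 2  [load 18/18]
  7 → USB stick 3  [load 14/18]
  2 → USB stick 3  [load 16/18]
4 USB sticks opened.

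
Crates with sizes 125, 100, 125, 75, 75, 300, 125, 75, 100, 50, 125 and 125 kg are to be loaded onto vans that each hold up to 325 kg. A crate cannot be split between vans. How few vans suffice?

Total = 300 + 125 + 125 + 125 + 125 + 125 + 100 + 100 + 75 + 75 + 75 + 50 = 1400 kg.
Lower bound: ⌈1400/325⌉ = 5 vans.
A packing using 5 vans:
  van 1: 300 = 300
  van 2: 125 + 125 + 75 = 325
  van 3: 125 + 125 + 75 = 325
  van 4: 125 + 100 + 100 = 325
  van 5: 75 + 50 = 125
This matches the lower bound, so 5 is optimal.

5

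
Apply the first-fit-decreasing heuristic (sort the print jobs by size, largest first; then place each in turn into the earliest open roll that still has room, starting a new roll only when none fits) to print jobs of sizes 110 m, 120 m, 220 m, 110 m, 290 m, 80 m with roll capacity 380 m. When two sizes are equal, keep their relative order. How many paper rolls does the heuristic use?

Sorted descending: 290, 220, 120, 110, 110, 80.
  290 → roll 1 (new)  [load 290/380]
  220 → roll 2 (new)  [load 220/380]
  120 → roll 2  [load 340/380]
  110 → roll 3 (new)  [load 110/380]
  110 → roll 3  [load 220/380]
  80 → roll 1  [load 370/380]
3 paper rolls opened.

3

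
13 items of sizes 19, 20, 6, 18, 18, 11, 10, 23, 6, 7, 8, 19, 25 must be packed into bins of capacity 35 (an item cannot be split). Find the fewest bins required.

Total = 25 + 23 + 20 + 19 + 19 + 18 + 18 + 11 + 10 + 8 + 7 + 6 + 6 = 190.
Lower bound: ⌈190/35⌉ = 6 bins.
Also, 7 items each exceed 35/2, and no two of those can share a bin, so at least 7 bins are needed.
A packing using 7 bins:
  bin 1: 25 + 10 = 35
  bin 2: 23 + 11 = 34
  bin 3: 20 + 8 + 7 = 35
  bin 4: 19 + 6 + 6 = 31
  bin 5: 19 = 19
  bin 6: 18 = 18
  bin 7: 18 = 18
This matches the lower bound, so 7 is optimal.

7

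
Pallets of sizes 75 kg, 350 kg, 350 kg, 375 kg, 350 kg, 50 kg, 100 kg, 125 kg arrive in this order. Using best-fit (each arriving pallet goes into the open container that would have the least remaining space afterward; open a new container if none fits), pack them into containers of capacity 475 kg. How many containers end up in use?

  75 → container 1 (new)  [load 75/475]
  350 → container 1  [load 425/475]
  350 → container 2 (new)  [load 350/475]
  375 → container 3 (new)  [load 375/475]
  350 → container 4 (new)  [load 350/475]
  50 → container 1  [load 475/475]
  100 → container 3  [load 475/475]
  125 → container 2  [load 475/475]
4 containers opened.

4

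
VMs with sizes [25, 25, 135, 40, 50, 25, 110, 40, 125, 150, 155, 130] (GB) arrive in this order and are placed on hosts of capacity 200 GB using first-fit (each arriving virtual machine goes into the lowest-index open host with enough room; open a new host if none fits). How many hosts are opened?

  25 → host 1 (new)  [load 25/200]
  25 → host 1  [load 50/200]
  135 → host 1  [load 185/200]
  40 → host 2 (new)  [load 40/200]
  50 → host 2  [load 90/200]
  25 → host 2  [load 115/200]
  110 → host 3 (new)  [load 110/200]
  40 → host 2  [load 155/200]
  125 → host 4 (new)  [load 125/200]
  150 → host 5 (new)  [load 150/200]
  155 → host 6 (new)  [load 155/200]
  130 → host 7 (new)  [load 130/200]
7 hosts opened.

7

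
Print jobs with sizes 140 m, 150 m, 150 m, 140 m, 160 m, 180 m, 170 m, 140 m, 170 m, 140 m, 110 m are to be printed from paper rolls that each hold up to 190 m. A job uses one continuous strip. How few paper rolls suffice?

11

Total = 180 + 170 + 170 + 160 + 150 + 150 + 140 + 140 + 140 + 140 + 110 = 1650 m.
Lower bound: ⌈1650/190⌉ = 9 paper rolls.
Also, 11 print jobs each exceed 95 m, and no two of those can share a roll, so at least 11 paper rolls are needed.
A packing using 11 paper rolls:
  roll 1: 180 = 180
  roll 2: 170 = 170
  roll 3: 170 = 170
  roll 4: 160 = 160
  roll 5: 150 = 150
  roll 6: 150 = 150
  roll 7: 140 = 140
  roll 8: 140 = 140
  roll 9: 140 = 140
  roll 10: 140 = 140
  roll 11: 110 = 110
This matches the lower bound, so 11 is optimal.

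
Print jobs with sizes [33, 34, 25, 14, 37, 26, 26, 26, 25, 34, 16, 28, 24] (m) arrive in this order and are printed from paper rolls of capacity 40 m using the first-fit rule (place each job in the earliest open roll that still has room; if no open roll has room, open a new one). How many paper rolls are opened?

11

  33 → roll 1 (new)  [load 33/40]
  34 → roll 2 (new)  [load 34/40]
  25 → roll 3 (new)  [load 25/40]
  14 → roll 3  [load 39/40]
  37 → roll 4 (new)  [load 37/40]
  26 → roll 5 (new)  [load 26/40]
  26 → roll 6 (new)  [load 26/40]
  26 → roll 7 (new)  [load 26/40]
  25 → roll 8 (new)  [load 25/40]
  34 → roll 9 (new)  [load 34/40]
  16 → roll 10 (new)  [load 16/40]
  28 → roll 11 (new)  [load 28/40]
  24 → roll 10  [load 40/40]
11 paper rolls opened.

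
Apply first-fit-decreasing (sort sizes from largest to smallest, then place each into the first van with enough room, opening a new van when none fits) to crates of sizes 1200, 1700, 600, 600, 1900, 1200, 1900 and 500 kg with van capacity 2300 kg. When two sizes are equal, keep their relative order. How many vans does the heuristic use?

Sorted descending: 1900, 1900, 1700, 1200, 1200, 600, 600, 500.
  1900 → van 1 (new)  [load 1900/2300]
  1900 → van 2 (new)  [load 1900/2300]
  1700 → van 3 (new)  [load 1700/2300]
  1200 → van 4 (new)  [load 1200/2300]
  1200 → van 5 (new)  [load 1200/2300]
  600 → van 3  [load 2300/2300]
  600 → van 4  [load 1800/2300]
  500 → van 4  [load 2300/2300]
5 vans opened.

5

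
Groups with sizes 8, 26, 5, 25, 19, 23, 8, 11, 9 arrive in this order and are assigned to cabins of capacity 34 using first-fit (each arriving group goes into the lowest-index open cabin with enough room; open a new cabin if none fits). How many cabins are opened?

  8 → cabin 1 (new)  [load 8/34]
  26 → cabin 1  [load 34/34]
  5 → cabin 2 (new)  [load 5/34]
  25 → cabin 2  [load 30/34]
  19 → cabin 3 (new)  [load 19/34]
  23 → cabin 4 (new)  [load 23/34]
  8 → cabin 3  [load 27/34]
  11 → cabin 4  [load 34/34]
  9 → cabin 5 (new)  [load 9/34]
5 cabins opened.

5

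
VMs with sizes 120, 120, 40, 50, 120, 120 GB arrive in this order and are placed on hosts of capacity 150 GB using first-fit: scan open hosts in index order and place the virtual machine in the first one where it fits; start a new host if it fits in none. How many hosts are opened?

  120 → host 1 (new)  [load 120/150]
  120 → host 2 (new)  [load 120/150]
  40 → host 3 (new)  [load 40/150]
  50 → host 3  [load 90/150]
  120 → host 4 (new)  [load 120/150]
  120 → host 5 (new)  [load 120/150]
5 hosts opened.

5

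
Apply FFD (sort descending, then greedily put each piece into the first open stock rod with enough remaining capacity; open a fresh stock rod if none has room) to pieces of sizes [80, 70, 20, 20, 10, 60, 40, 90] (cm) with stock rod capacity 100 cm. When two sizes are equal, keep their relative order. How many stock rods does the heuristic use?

Sorted descending: 90, 80, 70, 60, 40, 20, 20, 10.
  90 → stock rod 1 (new)  [load 90/100]
  80 → stock rod 2 (new)  [load 80/100]
  70 → stock rod 3 (new)  [load 70/100]
  60 → stock rod 4 (new)  [load 60/100]
  40 → stock rod 4  [load 100/100]
  20 → stock rod 2  [load 100/100]
  20 → stock rod 3  [load 90/100]
  10 → stock rod 1  [load 100/100]
4 stock rods opened.

4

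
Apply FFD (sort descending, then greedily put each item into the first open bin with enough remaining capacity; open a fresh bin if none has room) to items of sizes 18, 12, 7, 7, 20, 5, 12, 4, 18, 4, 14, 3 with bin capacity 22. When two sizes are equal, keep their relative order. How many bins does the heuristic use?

Sorted descending: 20, 18, 18, 14, 12, 12, 7, 7, 5, 4, 4, 3.
  20 → bin 1 (new)  [load 20/22]
  18 → bin 2 (new)  [load 18/22]
  18 → bin 3 (new)  [load 18/22]
  14 → bin 4 (new)  [load 14/22]
  12 → bin 5 (new)  [load 12/22]
  12 → bin 6 (new)  [load 12/22]
  7 → bin 4  [load 21/22]
  7 → bin 5  [load 19/22]
  5 → bin 6  [load 17/22]
  4 → bin 2  [load 22/22]
  4 → bin 3  [load 22/22]
  3 → bin 5  [load 22/22]
6 bins opened.

6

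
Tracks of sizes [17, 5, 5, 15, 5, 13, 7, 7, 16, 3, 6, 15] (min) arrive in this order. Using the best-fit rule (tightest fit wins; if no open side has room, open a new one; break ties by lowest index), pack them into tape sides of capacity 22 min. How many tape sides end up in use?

  17 → side 1 (new)  [load 17/22]
  5 → side 1  [load 22/22]
  5 → side 2 (new)  [load 5/22]
  15 → side 2  [load 20/22]
  5 → side 3 (new)  [load 5/22]
  13 → side 3  [load 18/22]
  7 → side 4 (new)  [load 7/22]
  7 → side 4  [load 14/22]
  16 → side 5 (new)  [load 16/22]
  3 → side 3  [load 21/22]
  6 → side 5  [load 22/22]
  15 → side 6 (new)  [load 15/22]
6 tape sides opened.

6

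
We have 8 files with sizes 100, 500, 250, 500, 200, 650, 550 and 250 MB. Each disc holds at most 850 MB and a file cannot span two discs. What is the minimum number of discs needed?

Total = 650 + 550 + 500 + 500 + 250 + 250 + 200 + 100 = 3000 MB.
Lower bound: ⌈3000/850⌉ = 4 discs.
A packing using 4 discs:
  disc 1: 650 + 200 = 850
  disc 2: 550 + 250 = 800
  disc 3: 500 + 250 + 100 = 850
  disc 4: 500 = 500
This matches the lower bound, so 4 is optimal.

4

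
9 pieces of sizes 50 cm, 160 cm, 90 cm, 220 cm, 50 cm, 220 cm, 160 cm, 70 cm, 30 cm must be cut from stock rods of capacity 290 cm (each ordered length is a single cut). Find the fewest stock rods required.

Total = 220 + 220 + 160 + 160 + 90 + 70 + 50 + 50 + 30 = 1050 cm.
Lower bound: ⌈1050/290⌉ = 4 stock rods.
A packing using 4 stock rods:
  stock rod 1: 220 + 70 = 290
  stock rod 2: 220 + 50 = 270
  stock rod 3: 160 + 90 + 30 = 280
  stock rod 4: 160 + 50 = 210
This matches the lower bound, so 4 is optimal.

4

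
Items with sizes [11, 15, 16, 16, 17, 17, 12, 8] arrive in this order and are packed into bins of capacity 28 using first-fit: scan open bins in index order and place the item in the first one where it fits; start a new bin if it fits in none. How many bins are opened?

  11 → bin 1 (new)  [load 11/28]
  15 → bin 1  [load 26/28]
  16 → bin 2 (new)  [load 16/28]
  16 → bin 3 (new)  [load 16/28]
  17 → bin 4 (new)  [load 17/28]
  17 → bin 5 (new)  [load 17/28]
  12 → bin 2  [load 28/28]
  8 → bin 3  [load 24/28]
5 bins opened.

5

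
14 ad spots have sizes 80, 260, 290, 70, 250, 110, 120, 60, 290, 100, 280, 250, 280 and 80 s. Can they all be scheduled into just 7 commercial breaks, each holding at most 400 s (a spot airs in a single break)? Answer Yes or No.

Yes

A valid assignment using 7 commercial breaks:
  break 1: 290 + 110 = 400
  break 2: 290 + 100 = 390
  break 3: 280 + 120 = 400
  break 4: 280 + 80 = 360
  break 5: 260 + 80 + 60 = 400
  break 6: 250 + 70 = 320
  break 7: 250 = 250
Every load is within 400 s, so 7 commercial breaks suffice.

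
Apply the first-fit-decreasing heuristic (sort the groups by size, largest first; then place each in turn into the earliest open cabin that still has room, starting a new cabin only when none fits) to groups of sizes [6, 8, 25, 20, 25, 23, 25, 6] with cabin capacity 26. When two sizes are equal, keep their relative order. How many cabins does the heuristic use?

Sorted descending: 25, 25, 25, 23, 20, 8, 6, 6.
  25 → cabin 1 (new)  [load 25/26]
  25 → cabin 2 (new)  [load 25/26]
  25 → cabin 3 (new)  [load 25/26]
  23 → cabin 4 (new)  [load 23/26]
  20 → cabin 5 (new)  [load 20/26]
  8 → cabin 6 (new)  [load 8/26]
  6 → cabin 5  [load 26/26]
  6 → cabin 6  [load 14/26]
6 cabins opened.

6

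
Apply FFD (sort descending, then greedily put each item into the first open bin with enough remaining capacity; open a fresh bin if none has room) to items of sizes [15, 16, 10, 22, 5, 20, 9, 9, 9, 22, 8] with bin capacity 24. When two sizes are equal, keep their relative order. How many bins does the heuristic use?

Sorted descending: 22, 22, 20, 16, 15, 10, 9, 9, 9, 8, 5.
  22 → bin 1 (new)  [load 22/24]
  22 → bin 2 (new)  [load 22/24]
  20 → bin 3 (new)  [load 20/24]
  16 → bin 4 (new)  [load 16/24]
  15 → bin 5 (new)  [load 15/24]
  10 → bin 6 (new)  [load 10/24]
  9 → bin 5  [load 24/24]
  9 → bin 6  [load 19/24]
  9 → bin 7 (new)  [load 9/24]
  8 → bin 4  [load 24/24]
  5 → bin 6  [load 24/24]
7 bins opened.

7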